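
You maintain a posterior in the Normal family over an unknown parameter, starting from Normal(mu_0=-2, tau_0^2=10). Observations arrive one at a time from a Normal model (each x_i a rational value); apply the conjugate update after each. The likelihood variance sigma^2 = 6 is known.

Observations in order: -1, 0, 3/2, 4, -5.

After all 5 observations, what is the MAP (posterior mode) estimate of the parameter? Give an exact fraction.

obs 1: x=-1 → posterior Normal(-11/8, 15/4)
obs 2: x=0 → posterior Normal(-11/13, 30/13)
obs 3: x=3/2 → posterior Normal(-7/36, 5/3)
obs 4: x=4 → posterior Normal(33/46, 30/23)
obs 5: x=-5 → posterior Normal(-17/56, 15/14)

-17/56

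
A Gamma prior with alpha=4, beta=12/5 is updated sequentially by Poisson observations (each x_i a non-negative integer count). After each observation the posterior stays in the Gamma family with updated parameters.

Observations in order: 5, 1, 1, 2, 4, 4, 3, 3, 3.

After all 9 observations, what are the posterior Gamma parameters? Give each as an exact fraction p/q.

alpha=30, beta=57/5

obs 1: x=5 → posterior Gamma(9, 17/5)
obs 2: x=1 → posterior Gamma(10, 22/5)
obs 3: x=1 → posterior Gamma(11, 27/5)
obs 4: x=2 → posterior Gamma(13, 32/5)
obs 5: x=4 → posterior Gamma(17, 37/5)
obs 6: x=4 → posterior Gamma(21, 42/5)
obs 7: x=3 → posterior Gamma(24, 47/5)
obs 8: x=3 → posterior Gamma(27, 52/5)
obs 9: x=3 → posterior Gamma(30, 57/5)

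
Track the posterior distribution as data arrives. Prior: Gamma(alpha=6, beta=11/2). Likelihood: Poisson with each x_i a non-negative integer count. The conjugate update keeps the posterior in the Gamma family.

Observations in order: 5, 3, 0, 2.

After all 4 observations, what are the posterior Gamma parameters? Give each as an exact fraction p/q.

alpha=16, beta=19/2

obs 1: x=5 → posterior Gamma(11, 13/2)
obs 2: x=3 → posterior Gamma(14, 15/2)
obs 3: x=0 → posterior Gamma(14, 17/2)
obs 4: x=2 → posterior Gamma(16, 19/2)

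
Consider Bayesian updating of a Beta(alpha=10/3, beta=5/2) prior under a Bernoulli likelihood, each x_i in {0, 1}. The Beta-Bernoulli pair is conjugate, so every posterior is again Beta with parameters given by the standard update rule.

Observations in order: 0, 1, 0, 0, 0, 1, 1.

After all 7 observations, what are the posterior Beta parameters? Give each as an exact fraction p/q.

obs 1: x=0 → posterior Beta(10/3, 7/2)
obs 2: x=1 → posterior Beta(13/3, 7/2)
obs 3: x=0 → posterior Beta(13/3, 9/2)
obs 4: x=0 → posterior Beta(13/3, 11/2)
obs 5: x=0 → posterior Beta(13/3, 13/2)
obs 6: x=1 → posterior Beta(16/3, 13/2)
obs 7: x=1 → posterior Beta(19/3, 13/2)

alpha=19/3, beta=13/2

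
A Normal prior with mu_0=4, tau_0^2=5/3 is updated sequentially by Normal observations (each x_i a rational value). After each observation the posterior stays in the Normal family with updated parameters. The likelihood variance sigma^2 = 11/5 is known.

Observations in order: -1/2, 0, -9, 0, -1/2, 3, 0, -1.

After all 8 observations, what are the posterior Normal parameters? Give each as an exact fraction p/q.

mu_0=-68/233, tau_0^2=55/233

obs 1: x=-1/2 → posterior Normal(239/116, 55/58)
obs 2: x=0 → posterior Normal(239/166, 55/83)
obs 3: x=-9 → posterior Normal(-211/216, 55/108)
obs 4: x=0 → posterior Normal(-211/266, 55/133)
obs 5: x=-1/2 → posterior Normal(-59/79, 55/158)
obs 6: x=3 → posterior Normal(-43/183, 55/183)
obs 7: x=0 → posterior Normal(-43/208, 55/208)
obs 8: x=-1 → posterior Normal(-68/233, 55/233)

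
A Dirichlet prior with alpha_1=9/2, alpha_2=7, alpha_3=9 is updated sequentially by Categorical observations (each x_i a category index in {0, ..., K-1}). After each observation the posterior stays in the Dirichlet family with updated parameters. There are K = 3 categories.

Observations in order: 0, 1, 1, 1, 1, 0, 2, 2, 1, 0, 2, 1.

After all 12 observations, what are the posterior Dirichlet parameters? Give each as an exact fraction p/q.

alpha_1=15/2, alpha_2=13, alpha_3=12

obs 1: x=0 → posterior Dirichlet(11/2, 7, 9)
obs 2: x=1 → posterior Dirichlet(11/2, 8, 9)
obs 3: x=1 → posterior Dirichlet(11/2, 9, 9)
obs 4: x=1 → posterior Dirichlet(11/2, 10, 9)
obs 5: x=1 → posterior Dirichlet(11/2, 11, 9)
obs 6: x=0 → posterior Dirichlet(13/2, 11, 9)
obs 7: x=2 → posterior Dirichlet(13/2, 11, 10)
obs 8: x=2 → posterior Dirichlet(13/2, 11, 11)
obs 9: x=1 → posterior Dirichlet(13/2, 12, 11)
obs 10: x=0 → posterior Dirichlet(15/2, 12, 11)
obs 11: x=2 → posterior Dirichlet(15/2, 12, 12)
obs 12: x=1 → posterior Dirichlet(15/2, 13, 12)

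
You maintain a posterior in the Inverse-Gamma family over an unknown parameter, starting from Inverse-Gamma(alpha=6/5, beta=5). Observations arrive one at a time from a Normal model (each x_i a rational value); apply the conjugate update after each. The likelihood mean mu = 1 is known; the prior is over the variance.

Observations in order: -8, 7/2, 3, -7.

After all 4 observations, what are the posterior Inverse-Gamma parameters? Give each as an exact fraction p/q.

alpha=16/5, beta=661/8

obs 1: x=-8 → posterior Inverse-Gamma(17/10, 91/2)
obs 2: x=7/2 → posterior Inverse-Gamma(11/5, 389/8)
obs 3: x=3 → posterior Inverse-Gamma(27/10, 405/8)
obs 4: x=-7 → posterior Inverse-Gamma(16/5, 661/8)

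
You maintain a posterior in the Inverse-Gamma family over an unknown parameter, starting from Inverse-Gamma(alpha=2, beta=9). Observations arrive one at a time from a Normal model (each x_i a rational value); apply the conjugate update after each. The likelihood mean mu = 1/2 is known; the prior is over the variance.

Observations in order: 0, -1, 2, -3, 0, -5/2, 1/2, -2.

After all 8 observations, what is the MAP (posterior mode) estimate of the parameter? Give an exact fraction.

obs 1: x=0 → posterior Inverse-Gamma(5/2, 73/8)
obs 2: x=-1 → posterior Inverse-Gamma(3, 41/4)
obs 3: x=2 → posterior Inverse-Gamma(7/2, 91/8)
obs 4: x=-3 → posterior Inverse-Gamma(4, 35/2)
obs 5: x=0 → posterior Inverse-Gamma(9/2, 141/8)
obs 6: x=-5/2 → posterior Inverse-Gamma(5, 177/8)
obs 7: x=1/2 → posterior Inverse-Gamma(11/2, 177/8)
obs 8: x=-2 → posterior Inverse-Gamma(6, 101/4)

101/28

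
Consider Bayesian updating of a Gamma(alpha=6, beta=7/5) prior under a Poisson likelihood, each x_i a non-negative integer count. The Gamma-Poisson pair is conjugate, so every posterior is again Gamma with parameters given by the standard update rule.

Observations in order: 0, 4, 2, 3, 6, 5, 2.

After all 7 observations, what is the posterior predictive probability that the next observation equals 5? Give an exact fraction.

obs 1: x=0 → posterior Gamma(6, 12/5)
obs 2: x=4 → posterior Gamma(10, 17/5)
obs 3: x=2 → posterior Gamma(12, 22/5)
obs 4: x=3 → posterior Gamma(15, 27/5)
obs 5: x=6 → posterior Gamma(21, 32/5)
obs 6: x=5 → posterior Gamma(26, 37/5)
obs 7: x=2 → posterior Gamma(28, 42/5)

1777615640904178264590772865659392432993634929868800000/15108777022959328242383423936477058156258599347096942127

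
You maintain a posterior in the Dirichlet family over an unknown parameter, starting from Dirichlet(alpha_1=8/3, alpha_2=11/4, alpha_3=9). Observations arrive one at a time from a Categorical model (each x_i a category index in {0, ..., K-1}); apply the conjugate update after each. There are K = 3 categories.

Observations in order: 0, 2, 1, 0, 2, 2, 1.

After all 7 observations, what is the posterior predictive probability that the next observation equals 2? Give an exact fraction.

obs 1: x=0 → posterior Dirichlet(11/3, 11/4, 9)
obs 2: x=2 → posterior Dirichlet(11/3, 11/4, 10)
obs 3: x=1 → posterior Dirichlet(11/3, 15/4, 10)
obs 4: x=0 → posterior Dirichlet(14/3, 15/4, 10)
obs 5: x=2 → posterior Dirichlet(14/3, 15/4, 11)
obs 6: x=2 → posterior Dirichlet(14/3, 15/4, 12)
obs 7: x=1 → posterior Dirichlet(14/3, 19/4, 12)

144/257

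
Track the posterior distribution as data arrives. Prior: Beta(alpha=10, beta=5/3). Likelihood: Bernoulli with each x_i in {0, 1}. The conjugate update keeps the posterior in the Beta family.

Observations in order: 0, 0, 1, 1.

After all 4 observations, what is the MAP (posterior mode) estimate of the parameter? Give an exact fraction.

33/41

obs 1: x=0 → posterior Beta(10, 8/3)
obs 2: x=0 → posterior Beta(10, 11/3)
obs 3: x=1 → posterior Beta(11, 11/3)
obs 4: x=1 → posterior Beta(12, 11/3)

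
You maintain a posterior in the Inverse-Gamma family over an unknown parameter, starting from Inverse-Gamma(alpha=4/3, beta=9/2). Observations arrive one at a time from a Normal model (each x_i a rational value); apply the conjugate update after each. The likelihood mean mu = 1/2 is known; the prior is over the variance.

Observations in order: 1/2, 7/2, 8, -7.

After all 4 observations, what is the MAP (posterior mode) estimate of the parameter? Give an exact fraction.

obs 1: x=1/2 → posterior Inverse-Gamma(11/6, 9/2)
obs 2: x=7/2 → posterior Inverse-Gamma(7/3, 9)
obs 3: x=8 → posterior Inverse-Gamma(17/6, 297/8)
obs 4: x=-7 → posterior Inverse-Gamma(10/3, 261/4)

783/52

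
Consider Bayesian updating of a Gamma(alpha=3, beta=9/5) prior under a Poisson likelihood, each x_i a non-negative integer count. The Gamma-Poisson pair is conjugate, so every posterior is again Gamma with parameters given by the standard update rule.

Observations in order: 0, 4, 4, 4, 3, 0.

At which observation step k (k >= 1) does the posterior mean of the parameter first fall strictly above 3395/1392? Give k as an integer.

obs 1: x=0 → posterior Gamma(3, 14/5)
obs 2: x=4 → posterior Gamma(7, 19/5)
obs 3: x=4 → posterior Gamma(11, 24/5)
obs 4: x=4 → posterior Gamma(15, 29/5)
obs 5: x=3 → posterior Gamma(18, 34/5)
obs 6: x=0 → posterior Gamma(18, 39/5)

k = 4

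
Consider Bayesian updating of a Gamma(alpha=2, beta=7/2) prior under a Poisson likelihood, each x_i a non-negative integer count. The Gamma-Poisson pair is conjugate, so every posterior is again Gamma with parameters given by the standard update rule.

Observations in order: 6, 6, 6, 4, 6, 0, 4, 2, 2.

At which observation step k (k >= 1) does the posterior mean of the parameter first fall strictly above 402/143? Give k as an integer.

k = 3

obs 1: x=6 → posterior Gamma(8, 9/2)
obs 2: x=6 → posterior Gamma(14, 11/2)
obs 3: x=6 → posterior Gamma(20, 13/2)
obs 4: x=4 → posterior Gamma(24, 15/2)
obs 5: x=6 → posterior Gamma(30, 17/2)
obs 6: x=0 → posterior Gamma(30, 19/2)
obs 7: x=4 → posterior Gamma(34, 21/2)
obs 8: x=2 → posterior Gamma(36, 23/2)
obs 9: x=2 → posterior Gamma(38, 25/2)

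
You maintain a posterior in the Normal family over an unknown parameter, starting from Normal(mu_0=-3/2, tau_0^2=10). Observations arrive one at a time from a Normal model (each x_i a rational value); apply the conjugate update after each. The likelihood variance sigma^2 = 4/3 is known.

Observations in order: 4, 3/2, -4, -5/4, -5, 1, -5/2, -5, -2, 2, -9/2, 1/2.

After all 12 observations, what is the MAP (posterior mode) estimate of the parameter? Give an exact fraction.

-927/728

obs 1: x=4 → posterior Normal(57/17, 20/17)
obs 2: x=3/2 → posterior Normal(159/64, 5/8)
obs 3: x=-4 → posterior Normal(39/94, 20/47)
obs 4: x=-5/4 → posterior Normal(3/248, 10/31)
obs 5: x=-5 → posterior Normal(-27/28, 20/77)
obs 6: x=1 → posterior Normal(-237/368, 5/23)
obs 7: x=-5/2 → posterior Normal(-387/428, 20/107)
obs 8: x=-5 → posterior Normal(-687/488, 10/61)
obs 9: x=-2 → posterior Normal(-807/548, 20/137)
obs 10: x=2 → posterior Normal(-687/608, 5/38)
obs 11: x=-9/2 → posterior Normal(-957/668, 20/167)
obs 12: x=1/2 → posterior Normal(-927/728, 10/91)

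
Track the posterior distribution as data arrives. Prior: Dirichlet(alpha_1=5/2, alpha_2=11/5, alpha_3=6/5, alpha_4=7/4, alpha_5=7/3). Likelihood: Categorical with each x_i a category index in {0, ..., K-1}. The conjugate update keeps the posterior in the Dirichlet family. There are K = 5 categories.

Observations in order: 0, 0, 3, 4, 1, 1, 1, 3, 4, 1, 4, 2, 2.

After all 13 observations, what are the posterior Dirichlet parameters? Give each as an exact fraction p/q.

obs 1: x=0 → posterior Dirichlet(7/2, 11/5, 6/5, 7/4, 7/3)
obs 2: x=0 → posterior Dirichlet(9/2, 11/5, 6/5, 7/4, 7/3)
obs 3: x=3 → posterior Dirichlet(9/2, 11/5, 6/5, 11/4, 7/3)
obs 4: x=4 → posterior Dirichlet(9/2, 11/5, 6/5, 11/4, 10/3)
obs 5: x=1 → posterior Dirichlet(9/2, 16/5, 6/5, 11/4, 10/3)
obs 6: x=1 → posterior Dirichlet(9/2, 21/5, 6/5, 11/4, 10/3)
obs 7: x=1 → posterior Dirichlet(9/2, 26/5, 6/5, 11/4, 10/3)
obs 8: x=3 → posterior Dirichlet(9/2, 26/5, 6/5, 15/4, 10/3)
obs 9: x=4 → posterior Dirichlet(9/2, 26/5, 6/5, 15/4, 13/3)
obs 10: x=1 → posterior Dirichlet(9/2, 31/5, 6/5, 15/4, 13/3)
obs 11: x=4 → posterior Dirichlet(9/2, 31/5, 6/5, 15/4, 16/3)
obs 12: x=2 → posterior Dirichlet(9/2, 31/5, 11/5, 15/4, 16/3)
obs 13: x=2 → posterior Dirichlet(9/2, 31/5, 16/5, 15/4, 16/3)

alpha_1=9/2, alpha_2=31/5, alpha_3=16/5, alpha_4=15/4, alpha_5=16/3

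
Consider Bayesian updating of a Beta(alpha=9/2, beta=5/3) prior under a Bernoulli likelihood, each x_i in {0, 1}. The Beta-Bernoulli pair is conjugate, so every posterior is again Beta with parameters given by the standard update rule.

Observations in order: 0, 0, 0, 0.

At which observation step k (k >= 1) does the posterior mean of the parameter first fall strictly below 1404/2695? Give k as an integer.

k = 3

obs 1: x=0 → posterior Beta(9/2, 8/3)
obs 2: x=0 → posterior Beta(9/2, 11/3)
obs 3: x=0 → posterior Beta(9/2, 14/3)
obs 4: x=0 → posterior Beta(9/2, 17/3)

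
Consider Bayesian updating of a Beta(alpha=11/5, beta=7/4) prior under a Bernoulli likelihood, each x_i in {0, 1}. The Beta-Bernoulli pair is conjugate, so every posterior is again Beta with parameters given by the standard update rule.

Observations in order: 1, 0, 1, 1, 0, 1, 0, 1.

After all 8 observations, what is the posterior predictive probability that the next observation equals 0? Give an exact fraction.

95/239

obs 1: x=1 → posterior Beta(16/5, 7/4)
obs 2: x=0 → posterior Beta(16/5, 11/4)
obs 3: x=1 → posterior Beta(21/5, 11/4)
obs 4: x=1 → posterior Beta(26/5, 11/4)
obs 5: x=0 → posterior Beta(26/5, 15/4)
obs 6: x=1 → posterior Beta(31/5, 15/4)
obs 7: x=0 → posterior Beta(31/5, 19/4)
obs 8: x=1 → posterior Beta(36/5, 19/4)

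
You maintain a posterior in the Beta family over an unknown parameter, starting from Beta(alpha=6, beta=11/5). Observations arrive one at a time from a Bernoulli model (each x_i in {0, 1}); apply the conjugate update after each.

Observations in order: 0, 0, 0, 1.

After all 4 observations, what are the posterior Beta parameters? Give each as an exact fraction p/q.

alpha=7, beta=26/5

obs 1: x=0 → posterior Beta(6, 16/5)
obs 2: x=0 → posterior Beta(6, 21/5)
obs 3: x=0 → posterior Beta(6, 26/5)
obs 4: x=1 → posterior Beta(7, 26/5)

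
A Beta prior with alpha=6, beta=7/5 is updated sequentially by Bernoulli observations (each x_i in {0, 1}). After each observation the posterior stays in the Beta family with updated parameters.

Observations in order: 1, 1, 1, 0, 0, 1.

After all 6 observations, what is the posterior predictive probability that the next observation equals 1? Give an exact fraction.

50/67

obs 1: x=1 → posterior Beta(7, 7/5)
obs 2: x=1 → posterior Beta(8, 7/5)
obs 3: x=1 → posterior Beta(9, 7/5)
obs 4: x=0 → posterior Beta(9, 12/5)
obs 5: x=0 → posterior Beta(9, 17/5)
obs 6: x=1 → posterior Beta(10, 17/5)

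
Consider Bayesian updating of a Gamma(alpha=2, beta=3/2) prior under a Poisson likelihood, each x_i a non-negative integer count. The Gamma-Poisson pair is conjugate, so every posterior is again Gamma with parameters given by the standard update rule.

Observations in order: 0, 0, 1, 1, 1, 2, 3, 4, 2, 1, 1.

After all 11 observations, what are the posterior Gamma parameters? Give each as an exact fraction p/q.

obs 1: x=0 → posterior Gamma(2, 5/2)
obs 2: x=0 → posterior Gamma(2, 7/2)
obs 3: x=1 → posterior Gamma(3, 9/2)
obs 4: x=1 → posterior Gamma(4, 11/2)
obs 5: x=1 → posterior Gamma(5, 13/2)
obs 6: x=2 → posterior Gamma(7, 15/2)
obs 7: x=3 → posterior Gamma(10, 17/2)
obs 8: x=4 → posterior Gamma(14, 19/2)
obs 9: x=2 → posterior Gamma(16, 21/2)
obs 10: x=1 → posterior Gamma(17, 23/2)
obs 11: x=1 → posterior Gamma(18, 25/2)

alpha=18, beta=25/2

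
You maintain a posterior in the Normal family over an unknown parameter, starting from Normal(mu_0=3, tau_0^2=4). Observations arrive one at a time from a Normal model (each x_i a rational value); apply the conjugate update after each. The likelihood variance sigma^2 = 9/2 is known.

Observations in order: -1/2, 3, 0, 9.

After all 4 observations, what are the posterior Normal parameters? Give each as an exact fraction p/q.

mu_0=119/41, tau_0^2=36/41

obs 1: x=-1/2 → posterior Normal(23/17, 36/17)
obs 2: x=3 → posterior Normal(47/25, 36/25)
obs 3: x=0 → posterior Normal(47/33, 12/11)
obs 4: x=9 → posterior Normal(119/41, 36/41)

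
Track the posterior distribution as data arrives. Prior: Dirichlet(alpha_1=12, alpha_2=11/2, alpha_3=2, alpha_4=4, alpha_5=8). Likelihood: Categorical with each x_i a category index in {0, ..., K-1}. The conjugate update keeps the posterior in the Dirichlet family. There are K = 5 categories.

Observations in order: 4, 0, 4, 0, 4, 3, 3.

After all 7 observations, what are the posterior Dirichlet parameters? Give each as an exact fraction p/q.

alpha_1=14, alpha_2=11/2, alpha_3=2, alpha_4=6, alpha_5=11

obs 1: x=4 → posterior Dirichlet(12, 11/2, 2, 4, 9)
obs 2: x=0 → posterior Dirichlet(13, 11/2, 2, 4, 9)
obs 3: x=4 → posterior Dirichlet(13, 11/2, 2, 4, 10)
obs 4: x=0 → posterior Dirichlet(14, 11/2, 2, 4, 10)
obs 5: x=4 → posterior Dirichlet(14, 11/2, 2, 4, 11)
obs 6: x=3 → posterior Dirichlet(14, 11/2, 2, 5, 11)
obs 7: x=3 → posterior Dirichlet(14, 11/2, 2, 6, 11)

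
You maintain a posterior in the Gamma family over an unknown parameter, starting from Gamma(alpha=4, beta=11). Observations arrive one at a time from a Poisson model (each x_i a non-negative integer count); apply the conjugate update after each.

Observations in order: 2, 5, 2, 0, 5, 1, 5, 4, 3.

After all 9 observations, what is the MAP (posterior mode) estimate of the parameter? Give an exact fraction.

3/2

obs 1: x=2 → posterior Gamma(6, 12)
obs 2: x=5 → posterior Gamma(11, 13)
obs 3: x=2 → posterior Gamma(13, 14)
obs 4: x=0 → posterior Gamma(13, 15)
obs 5: x=5 → posterior Gamma(18, 16)
obs 6: x=1 → posterior Gamma(19, 17)
obs 7: x=5 → posterior Gamma(24, 18)
obs 8: x=4 → posterior Gamma(28, 19)
obs 9: x=3 → posterior Gamma(31, 20)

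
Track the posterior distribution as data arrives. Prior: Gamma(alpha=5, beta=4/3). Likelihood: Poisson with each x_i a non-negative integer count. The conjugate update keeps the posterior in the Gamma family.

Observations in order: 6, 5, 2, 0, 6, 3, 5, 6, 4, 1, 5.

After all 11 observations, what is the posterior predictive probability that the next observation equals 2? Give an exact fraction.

2484520585265747631540080180962142387457746453695578023850338462410286176706283/15845632502852867518708790067200000000000000000000000000000000000000000000000000

obs 1: x=6 → posterior Gamma(11, 7/3)
obs 2: x=5 → posterior Gamma(16, 10/3)
obs 3: x=2 → posterior Gamma(18, 13/3)
obs 4: x=0 → posterior Gamma(18, 16/3)
obs 5: x=6 → posterior Gamma(24, 19/3)
obs 6: x=3 → posterior Gamma(27, 22/3)
obs 7: x=5 → posterior Gamma(32, 25/3)
obs 8: x=6 → posterior Gamma(38, 28/3)
obs 9: x=4 → posterior Gamma(42, 31/3)
obs 10: x=1 → posterior Gamma(43, 34/3)
obs 11: x=5 → posterior Gamma(48, 37/3)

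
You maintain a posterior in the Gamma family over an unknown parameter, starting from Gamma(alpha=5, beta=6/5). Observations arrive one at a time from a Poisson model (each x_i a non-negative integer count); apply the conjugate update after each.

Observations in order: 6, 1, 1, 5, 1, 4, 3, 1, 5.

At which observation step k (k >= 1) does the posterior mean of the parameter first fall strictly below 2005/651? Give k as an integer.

k = 5

obs 1: x=6 → posterior Gamma(11, 11/5)
obs 2: x=1 → posterior Gamma(12, 16/5)
obs 3: x=1 → posterior Gamma(13, 21/5)
obs 4: x=5 → posterior Gamma(18, 26/5)
obs 5: x=1 → posterior Gamma(19, 31/5)
obs 6: x=4 → posterior Gamma(23, 36/5)
obs 7: x=3 → posterior Gamma(26, 41/5)
obs 8: x=1 → posterior Gamma(27, 46/5)
obs 9: x=5 → posterior Gamma(32, 51/5)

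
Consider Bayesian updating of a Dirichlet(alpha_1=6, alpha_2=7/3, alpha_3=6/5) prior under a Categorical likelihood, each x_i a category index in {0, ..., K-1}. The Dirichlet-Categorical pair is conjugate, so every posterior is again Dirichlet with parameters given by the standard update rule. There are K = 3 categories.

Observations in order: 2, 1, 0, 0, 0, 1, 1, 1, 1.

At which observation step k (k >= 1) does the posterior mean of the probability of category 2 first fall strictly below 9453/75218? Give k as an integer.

obs 1: x=2 → posterior Dirichlet(6, 7/3, 11/5)
obs 2: x=1 → posterior Dirichlet(6, 10/3, 11/5)
obs 3: x=0 → posterior Dirichlet(7, 10/3, 11/5)
obs 4: x=0 → posterior Dirichlet(8, 10/3, 11/5)
obs 5: x=0 → posterior Dirichlet(9, 10/3, 11/5)
obs 6: x=1 → posterior Dirichlet(9, 13/3, 11/5)
obs 7: x=1 → posterior Dirichlet(9, 16/3, 11/5)
obs 8: x=1 → posterior Dirichlet(9, 19/3, 11/5)
obs 9: x=1 → posterior Dirichlet(9, 22/3, 11/5)

k = 8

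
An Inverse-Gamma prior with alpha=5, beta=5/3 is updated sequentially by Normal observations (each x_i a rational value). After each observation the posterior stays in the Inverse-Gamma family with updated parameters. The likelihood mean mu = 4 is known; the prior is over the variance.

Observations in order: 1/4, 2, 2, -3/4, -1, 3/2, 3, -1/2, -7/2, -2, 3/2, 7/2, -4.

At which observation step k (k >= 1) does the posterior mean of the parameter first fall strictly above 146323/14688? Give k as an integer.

obs 1: x=1/4 → posterior Inverse-Gamma(11/2, 835/96)
obs 2: x=2 → posterior Inverse-Gamma(6, 1027/96)
obs 3: x=2 → posterior Inverse-Gamma(13/2, 1219/96)
obs 4: x=-3/4 → posterior Inverse-Gamma(7, 1151/48)
obs 5: x=-1 → posterior Inverse-Gamma(15/2, 1751/48)
obs 6: x=3/2 → posterior Inverse-Gamma(8, 1901/48)
obs 7: x=3 → posterior Inverse-Gamma(17/2, 1925/48)
obs 8: x=-1/2 → posterior Inverse-Gamma(9, 2411/48)
obs 9: x=-7/2 → posterior Inverse-Gamma(19/2, 3761/48)
obs 10: x=-2 → posterior Inverse-Gamma(10, 4625/48)
obs 11: x=3/2 → posterior Inverse-Gamma(21/2, 4775/48)
obs 12: x=7/2 → posterior Inverse-Gamma(11, 4781/48)
obs 13: x=-4 → posterior Inverse-Gamma(23/2, 6317/48)

k = 10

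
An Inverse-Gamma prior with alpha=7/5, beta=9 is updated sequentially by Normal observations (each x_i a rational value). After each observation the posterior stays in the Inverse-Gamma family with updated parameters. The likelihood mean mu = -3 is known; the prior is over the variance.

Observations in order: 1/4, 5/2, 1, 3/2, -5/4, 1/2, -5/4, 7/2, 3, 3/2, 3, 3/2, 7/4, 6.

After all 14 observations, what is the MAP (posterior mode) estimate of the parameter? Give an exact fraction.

7435/376

obs 1: x=1/4 → posterior Inverse-Gamma(19/10, 457/32)
obs 2: x=5/2 → posterior Inverse-Gamma(12/5, 941/32)
obs 3: x=1 → posterior Inverse-Gamma(29/10, 1197/32)
obs 4: x=3/2 → posterior Inverse-Gamma(17/5, 1521/32)
obs 5: x=-5/4 → posterior Inverse-Gamma(39/10, 785/16)
obs 6: x=1/2 → posterior Inverse-Gamma(22/5, 883/16)
obs 7: x=-5/4 → posterior Inverse-Gamma(49/10, 1815/32)
obs 8: x=7/2 → posterior Inverse-Gamma(27/5, 2491/32)
obs 9: x=3 → posterior Inverse-Gamma(59/10, 3067/32)
obs 10: x=3/2 → posterior Inverse-Gamma(32/5, 3391/32)
obs 11: x=3 → posterior Inverse-Gamma(69/10, 3967/32)
obs 12: x=3/2 → posterior Inverse-Gamma(37/5, 4291/32)
obs 13: x=7/4 → posterior Inverse-Gamma(79/10, 1163/8)
obs 14: x=6 → posterior Inverse-Gamma(42/5, 1487/8)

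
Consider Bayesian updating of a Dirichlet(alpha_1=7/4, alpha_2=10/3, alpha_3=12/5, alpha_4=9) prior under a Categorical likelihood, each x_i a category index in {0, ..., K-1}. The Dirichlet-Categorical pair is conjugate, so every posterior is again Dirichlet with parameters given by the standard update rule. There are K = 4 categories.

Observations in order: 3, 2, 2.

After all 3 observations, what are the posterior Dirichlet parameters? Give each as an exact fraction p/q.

alpha_1=7/4, alpha_2=10/3, alpha_3=22/5, alpha_4=10

obs 1: x=3 → posterior Dirichlet(7/4, 10/3, 12/5, 10)
obs 2: x=2 → posterior Dirichlet(7/4, 10/3, 17/5, 10)
obs 3: x=2 → posterior Dirichlet(7/4, 10/3, 22/5, 10)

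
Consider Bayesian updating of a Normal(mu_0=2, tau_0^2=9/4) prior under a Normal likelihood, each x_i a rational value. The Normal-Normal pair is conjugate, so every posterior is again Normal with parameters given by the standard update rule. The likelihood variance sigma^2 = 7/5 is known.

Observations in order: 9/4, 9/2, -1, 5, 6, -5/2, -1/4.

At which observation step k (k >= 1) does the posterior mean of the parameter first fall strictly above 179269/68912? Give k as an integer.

obs 1: x=9/4 → posterior Normal(629/292, 63/73)
obs 2: x=9/2 → posterior Normal(1439/472, 63/118)
obs 3: x=-1 → posterior Normal(1259/652, 63/163)
obs 4: x=5 → posterior Normal(2159/832, 63/208)
obs 5: x=6 → posterior Normal(3239/1012, 63/253)
obs 6: x=-5/2 → posterior Normal(2789/1192, 63/298)
obs 7: x=-1/4 → posterior Normal(2, 9/49)

k = 2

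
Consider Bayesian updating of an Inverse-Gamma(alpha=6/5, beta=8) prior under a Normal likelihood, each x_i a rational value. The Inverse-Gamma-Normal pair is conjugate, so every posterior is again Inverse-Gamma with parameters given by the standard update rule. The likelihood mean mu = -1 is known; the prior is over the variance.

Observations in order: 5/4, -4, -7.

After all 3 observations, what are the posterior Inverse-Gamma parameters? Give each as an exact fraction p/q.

alpha=27/10, beta=1057/32

obs 1: x=5/4 → posterior Inverse-Gamma(17/10, 337/32)
obs 2: x=-4 → posterior Inverse-Gamma(11/5, 481/32)
obs 3: x=-7 → posterior Inverse-Gamma(27/10, 1057/32)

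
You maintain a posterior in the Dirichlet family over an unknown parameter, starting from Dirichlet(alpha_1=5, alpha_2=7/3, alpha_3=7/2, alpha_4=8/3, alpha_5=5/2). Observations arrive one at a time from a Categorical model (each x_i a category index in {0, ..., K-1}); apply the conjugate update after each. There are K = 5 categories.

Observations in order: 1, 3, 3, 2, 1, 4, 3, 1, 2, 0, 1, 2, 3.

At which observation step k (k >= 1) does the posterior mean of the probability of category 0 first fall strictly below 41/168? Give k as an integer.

obs 1: x=1 → posterior Dirichlet(5, 10/3, 7/2, 8/3, 5/2)
obs 2: x=3 → posterior Dirichlet(5, 10/3, 7/2, 11/3, 5/2)
obs 3: x=3 → posterior Dirichlet(5, 10/3, 7/2, 14/3, 5/2)
obs 4: x=2 → posterior Dirichlet(5, 10/3, 9/2, 14/3, 5/2)
obs 5: x=1 → posterior Dirichlet(5, 13/3, 9/2, 14/3, 5/2)
obs 6: x=4 → posterior Dirichlet(5, 13/3, 9/2, 14/3, 7/2)
obs 7: x=3 → posterior Dirichlet(5, 13/3, 9/2, 17/3, 7/2)
obs 8: x=1 → posterior Dirichlet(5, 16/3, 9/2, 17/3, 7/2)
obs 9: x=2 → posterior Dirichlet(5, 16/3, 11/2, 17/3, 7/2)
obs 10: x=0 → posterior Dirichlet(6, 16/3, 11/2, 17/3, 7/2)
obs 11: x=1 → posterior Dirichlet(6, 19/3, 11/2, 17/3, 7/2)
obs 12: x=2 → posterior Dirichlet(6, 19/3, 13/2, 17/3, 7/2)
obs 13: x=3 → posterior Dirichlet(6, 19/3, 13/2, 20/3, 7/2)

k = 5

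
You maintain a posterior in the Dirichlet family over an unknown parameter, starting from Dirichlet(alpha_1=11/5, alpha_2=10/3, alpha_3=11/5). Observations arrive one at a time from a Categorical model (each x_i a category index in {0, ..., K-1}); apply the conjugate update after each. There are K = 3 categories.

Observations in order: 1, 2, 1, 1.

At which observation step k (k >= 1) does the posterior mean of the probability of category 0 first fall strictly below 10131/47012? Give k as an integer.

k = 3

obs 1: x=1 → posterior Dirichlet(11/5, 13/3, 11/5)
obs 2: x=2 → posterior Dirichlet(11/5, 13/3, 16/5)
obs 3: x=1 → posterior Dirichlet(11/5, 16/3, 16/5)
obs 4: x=1 → posterior Dirichlet(11/5, 19/3, 16/5)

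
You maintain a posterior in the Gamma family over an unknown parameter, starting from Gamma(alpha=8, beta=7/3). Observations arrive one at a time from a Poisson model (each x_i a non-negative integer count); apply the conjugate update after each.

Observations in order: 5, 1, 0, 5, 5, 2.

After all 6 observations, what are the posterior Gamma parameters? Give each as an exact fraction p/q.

alpha=26, beta=25/3

obs 1: x=5 → posterior Gamma(13, 10/3)
obs 2: x=1 → posterior Gamma(14, 13/3)
obs 3: x=0 → posterior Gamma(14, 16/3)
obs 4: x=5 → posterior Gamma(19, 19/3)
obs 5: x=5 → posterior Gamma(24, 22/3)
obs 6: x=2 → posterior Gamma(26, 25/3)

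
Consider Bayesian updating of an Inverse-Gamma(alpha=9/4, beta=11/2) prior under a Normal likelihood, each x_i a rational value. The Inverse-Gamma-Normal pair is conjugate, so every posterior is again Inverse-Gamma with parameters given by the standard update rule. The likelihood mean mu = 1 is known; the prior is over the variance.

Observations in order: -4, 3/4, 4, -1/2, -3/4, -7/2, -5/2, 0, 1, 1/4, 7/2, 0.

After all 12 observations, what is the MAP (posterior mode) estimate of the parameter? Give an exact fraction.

1467/296

obs 1: x=-4 → posterior Inverse-Gamma(11/4, 18)
obs 2: x=3/4 → posterior Inverse-Gamma(13/4, 577/32)
obs 3: x=4 → posterior Inverse-Gamma(15/4, 721/32)
obs 4: x=-1/2 → posterior Inverse-Gamma(17/4, 757/32)
obs 5: x=-3/4 → posterior Inverse-Gamma(19/4, 403/16)
obs 6: x=-7/2 → posterior Inverse-Gamma(21/4, 565/16)
obs 7: x=-5/2 → posterior Inverse-Gamma(23/4, 663/16)
obs 8: x=0 → posterior Inverse-Gamma(25/4, 671/16)
obs 9: x=1 → posterior Inverse-Gamma(27/4, 671/16)
obs 10: x=1/4 → posterior Inverse-Gamma(29/4, 1351/32)
obs 11: x=7/2 → posterior Inverse-Gamma(31/4, 1451/32)
obs 12: x=0 → posterior Inverse-Gamma(33/4, 1467/32)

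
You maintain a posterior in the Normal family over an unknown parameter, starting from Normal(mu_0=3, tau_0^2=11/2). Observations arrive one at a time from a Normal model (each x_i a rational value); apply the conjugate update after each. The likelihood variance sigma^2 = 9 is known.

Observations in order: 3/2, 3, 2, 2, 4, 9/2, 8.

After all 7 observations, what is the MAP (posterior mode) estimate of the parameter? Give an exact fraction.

329/95

obs 1: x=3/2 → posterior Normal(141/58, 99/29)
obs 2: x=3 → posterior Normal(207/80, 99/40)
obs 3: x=2 → posterior Normal(251/102, 33/17)
obs 4: x=2 → posterior Normal(295/124, 99/62)
obs 5: x=4 → posterior Normal(383/146, 99/73)
obs 6: x=9/2 → posterior Normal(241/84, 33/28)
obs 7: x=8 → posterior Normal(329/95, 99/95)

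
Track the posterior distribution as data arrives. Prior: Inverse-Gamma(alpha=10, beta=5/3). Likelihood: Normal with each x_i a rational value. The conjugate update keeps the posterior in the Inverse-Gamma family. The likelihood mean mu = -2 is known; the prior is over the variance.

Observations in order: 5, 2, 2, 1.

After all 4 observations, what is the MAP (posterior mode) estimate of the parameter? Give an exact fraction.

140/39

obs 1: x=5 → posterior Inverse-Gamma(21/2, 157/6)
obs 2: x=2 → posterior Inverse-Gamma(11, 205/6)
obs 3: x=2 → posterior Inverse-Gamma(23/2, 253/6)
obs 4: x=1 → posterior Inverse-Gamma(12, 140/3)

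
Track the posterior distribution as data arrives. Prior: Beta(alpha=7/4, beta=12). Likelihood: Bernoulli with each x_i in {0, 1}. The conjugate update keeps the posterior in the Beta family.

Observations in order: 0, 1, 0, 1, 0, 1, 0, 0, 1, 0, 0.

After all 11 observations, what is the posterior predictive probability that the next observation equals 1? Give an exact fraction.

obs 1: x=0 → posterior Beta(7/4, 13)
obs 2: x=1 → posterior Beta(11/4, 13)
obs 3: x=0 → posterior Beta(11/4, 14)
obs 4: x=1 → posterior Beta(15/4, 14)
obs 5: x=0 → posterior Beta(15/4, 15)
obs 6: x=1 → posterior Beta(19/4, 15)
obs 7: x=0 → posterior Beta(19/4, 16)
obs 8: x=0 → posterior Beta(19/4, 17)
obs 9: x=1 → posterior Beta(23/4, 17)
obs 10: x=0 → posterior Beta(23/4, 18)
obs 11: x=0 → posterior Beta(23/4, 19)

23/99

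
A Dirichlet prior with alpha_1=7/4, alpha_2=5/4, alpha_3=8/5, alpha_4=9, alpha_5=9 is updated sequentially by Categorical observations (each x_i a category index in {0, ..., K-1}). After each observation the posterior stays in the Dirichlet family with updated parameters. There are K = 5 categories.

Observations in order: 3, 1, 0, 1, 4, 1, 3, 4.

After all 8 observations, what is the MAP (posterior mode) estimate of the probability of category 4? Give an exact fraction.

obs 1: x=3 → posterior Dirichlet(7/4, 5/4, 8/5, 10, 9)
obs 2: x=1 → posterior Dirichlet(7/4, 9/4, 8/5, 10, 9)
obs 3: x=0 → posterior Dirichlet(11/4, 9/4, 8/5, 10, 9)
obs 4: x=1 → posterior Dirichlet(11/4, 13/4, 8/5, 10, 9)
obs 5: x=4 → posterior Dirichlet(11/4, 13/4, 8/5, 10, 10)
obs 6: x=1 → posterior Dirichlet(11/4, 17/4, 8/5, 10, 10)
obs 7: x=3 → posterior Dirichlet(11/4, 17/4, 8/5, 11, 10)
obs 8: x=4 → posterior Dirichlet(11/4, 17/4, 8/5, 11, 11)

25/64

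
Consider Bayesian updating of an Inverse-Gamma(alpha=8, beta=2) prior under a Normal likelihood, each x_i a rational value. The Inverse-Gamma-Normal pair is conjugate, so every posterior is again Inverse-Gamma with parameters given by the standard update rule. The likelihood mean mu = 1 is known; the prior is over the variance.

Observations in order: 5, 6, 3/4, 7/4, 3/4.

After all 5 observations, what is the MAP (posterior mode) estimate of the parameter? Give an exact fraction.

731/368

obs 1: x=5 → posterior Inverse-Gamma(17/2, 10)
obs 2: x=6 → posterior Inverse-Gamma(9, 45/2)
obs 3: x=3/4 → posterior Inverse-Gamma(19/2, 721/32)
obs 4: x=7/4 → posterior Inverse-Gamma(10, 365/16)
obs 5: x=3/4 → posterior Inverse-Gamma(21/2, 731/32)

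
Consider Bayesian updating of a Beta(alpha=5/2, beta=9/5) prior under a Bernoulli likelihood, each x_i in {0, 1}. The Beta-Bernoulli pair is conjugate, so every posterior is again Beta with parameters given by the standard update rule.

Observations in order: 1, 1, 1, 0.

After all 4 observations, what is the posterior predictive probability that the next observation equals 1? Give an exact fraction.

obs 1: x=1 → posterior Beta(7/2, 9/5)
obs 2: x=1 → posterior Beta(9/2, 9/5)
obs 3: x=1 → posterior Beta(11/2, 9/5)
obs 4: x=0 → posterior Beta(11/2, 14/5)

55/83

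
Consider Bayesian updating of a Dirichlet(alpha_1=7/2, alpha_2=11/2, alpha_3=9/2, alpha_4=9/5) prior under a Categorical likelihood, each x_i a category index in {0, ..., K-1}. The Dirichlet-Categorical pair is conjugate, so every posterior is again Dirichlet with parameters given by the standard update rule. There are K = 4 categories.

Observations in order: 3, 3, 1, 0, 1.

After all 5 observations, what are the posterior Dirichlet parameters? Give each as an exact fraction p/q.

alpha_1=9/2, alpha_2=15/2, alpha_3=9/2, alpha_4=19/5

obs 1: x=3 → posterior Dirichlet(7/2, 11/2, 9/2, 14/5)
obs 2: x=3 → posterior Dirichlet(7/2, 11/2, 9/2, 19/5)
obs 3: x=1 → posterior Dirichlet(7/2, 13/2, 9/2, 19/5)
obs 4: x=0 → posterior Dirichlet(9/2, 13/2, 9/2, 19/5)
obs 5: x=1 → posterior Dirichlet(9/2, 15/2, 9/2, 19/5)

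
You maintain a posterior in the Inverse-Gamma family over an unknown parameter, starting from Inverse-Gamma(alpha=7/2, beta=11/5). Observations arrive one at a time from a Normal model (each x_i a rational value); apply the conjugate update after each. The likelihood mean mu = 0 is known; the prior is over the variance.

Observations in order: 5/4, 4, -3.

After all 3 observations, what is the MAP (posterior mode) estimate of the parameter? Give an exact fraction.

obs 1: x=5/4 → posterior Inverse-Gamma(4, 477/160)
obs 2: x=4 → posterior Inverse-Gamma(9/2, 1757/160)
obs 3: x=-3 → posterior Inverse-Gamma(5, 2477/160)

2477/960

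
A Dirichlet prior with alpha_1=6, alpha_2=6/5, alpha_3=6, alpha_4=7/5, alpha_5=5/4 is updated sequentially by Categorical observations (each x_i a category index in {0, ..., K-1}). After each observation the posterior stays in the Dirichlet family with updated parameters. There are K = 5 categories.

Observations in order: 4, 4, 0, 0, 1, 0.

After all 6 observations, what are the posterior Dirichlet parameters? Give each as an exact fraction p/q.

obs 1: x=4 → posterior Dirichlet(6, 6/5, 6, 7/5, 9/4)
obs 2: x=4 → posterior Dirichlet(6, 6/5, 6, 7/5, 13/4)
obs 3: x=0 → posterior Dirichlet(7, 6/5, 6, 7/5, 13/4)
obs 4: x=0 → posterior Dirichlet(8, 6/5, 6, 7/5, 13/4)
obs 5: x=1 → posterior Dirichlet(8, 11/5, 6, 7/5, 13/4)
obs 6: x=0 → posterior Dirichlet(9, 11/5, 6, 7/5, 13/4)

alpha_1=9, alpha_2=11/5, alpha_3=6, alpha_4=7/5, alpha_5=13/4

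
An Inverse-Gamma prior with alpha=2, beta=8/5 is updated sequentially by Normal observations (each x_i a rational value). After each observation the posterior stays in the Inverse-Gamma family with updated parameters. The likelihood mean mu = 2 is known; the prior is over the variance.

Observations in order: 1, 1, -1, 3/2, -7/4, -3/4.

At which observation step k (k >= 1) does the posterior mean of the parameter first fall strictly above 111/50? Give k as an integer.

k = 3

obs 1: x=1 → posterior Inverse-Gamma(5/2, 21/10)
obs 2: x=1 → posterior Inverse-Gamma(3, 13/5)
obs 3: x=-1 → posterior Inverse-Gamma(7/2, 71/10)
obs 4: x=3/2 → posterior Inverse-Gamma(4, 289/40)
obs 5: x=-7/4 → posterior Inverse-Gamma(9/2, 2281/160)
obs 6: x=-3/4 → posterior Inverse-Gamma(5, 1443/80)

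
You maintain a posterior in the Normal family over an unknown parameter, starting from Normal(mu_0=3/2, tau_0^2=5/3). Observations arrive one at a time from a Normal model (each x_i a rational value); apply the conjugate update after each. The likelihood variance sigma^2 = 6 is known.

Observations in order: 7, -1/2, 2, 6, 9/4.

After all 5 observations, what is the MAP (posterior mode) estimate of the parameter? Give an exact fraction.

obs 1: x=7 → posterior Normal(62/23, 30/23)
obs 2: x=-1/2 → posterior Normal(17/8, 15/14)
obs 3: x=2 → posterior Normal(139/66, 10/11)
obs 4: x=6 → posterior Normal(199/76, 15/19)
obs 5: x=9/4 → posterior Normal(443/172, 30/43)

443/172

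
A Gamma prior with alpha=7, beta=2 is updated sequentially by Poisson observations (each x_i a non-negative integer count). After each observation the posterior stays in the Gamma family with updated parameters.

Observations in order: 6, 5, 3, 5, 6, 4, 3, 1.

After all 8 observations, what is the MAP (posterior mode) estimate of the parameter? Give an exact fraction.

39/10

obs 1: x=6 → posterior Gamma(13, 3)
obs 2: x=5 → posterior Gamma(18, 4)
obs 3: x=3 → posterior Gamma(21, 5)
obs 4: x=5 → posterior Gamma(26, 6)
obs 5: x=6 → posterior Gamma(32, 7)
obs 6: x=4 → posterior Gamma(36, 8)
obs 7: x=3 → posterior Gamma(39, 9)
obs 8: x=1 → posterior Gamma(40, 10)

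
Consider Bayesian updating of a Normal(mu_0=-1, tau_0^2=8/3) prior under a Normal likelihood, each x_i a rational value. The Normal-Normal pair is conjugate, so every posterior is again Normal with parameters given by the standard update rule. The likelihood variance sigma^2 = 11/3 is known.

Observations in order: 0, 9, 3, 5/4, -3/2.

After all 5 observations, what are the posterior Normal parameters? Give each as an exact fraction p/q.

obs 1: x=0 → posterior Normal(-11/19, 88/57)
obs 2: x=9 → posterior Normal(61/27, 88/81)
obs 3: x=3 → posterior Normal(17/7, 88/105)
obs 4: x=5/4 → posterior Normal(95/43, 88/129)
obs 5: x=-3/2 → posterior Normal(83/51, 88/153)

mu_0=83/51, tau_0^2=88/153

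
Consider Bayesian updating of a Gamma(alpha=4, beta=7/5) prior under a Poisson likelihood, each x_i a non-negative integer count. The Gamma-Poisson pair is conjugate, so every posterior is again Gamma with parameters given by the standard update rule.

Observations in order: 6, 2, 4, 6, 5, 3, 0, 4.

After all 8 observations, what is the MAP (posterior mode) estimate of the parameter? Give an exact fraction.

165/47

obs 1: x=6 → posterior Gamma(10, 12/5)
obs 2: x=2 → posterior Gamma(12, 17/5)
obs 3: x=4 → posterior Gamma(16, 22/5)
obs 4: x=6 → posterior Gamma(22, 27/5)
obs 5: x=5 → posterior Gamma(27, 32/5)
obs 6: x=3 → posterior Gamma(30, 37/5)
obs 7: x=0 → posterior Gamma(30, 42/5)
obs 8: x=4 → posterior Gamma(34, 47/5)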